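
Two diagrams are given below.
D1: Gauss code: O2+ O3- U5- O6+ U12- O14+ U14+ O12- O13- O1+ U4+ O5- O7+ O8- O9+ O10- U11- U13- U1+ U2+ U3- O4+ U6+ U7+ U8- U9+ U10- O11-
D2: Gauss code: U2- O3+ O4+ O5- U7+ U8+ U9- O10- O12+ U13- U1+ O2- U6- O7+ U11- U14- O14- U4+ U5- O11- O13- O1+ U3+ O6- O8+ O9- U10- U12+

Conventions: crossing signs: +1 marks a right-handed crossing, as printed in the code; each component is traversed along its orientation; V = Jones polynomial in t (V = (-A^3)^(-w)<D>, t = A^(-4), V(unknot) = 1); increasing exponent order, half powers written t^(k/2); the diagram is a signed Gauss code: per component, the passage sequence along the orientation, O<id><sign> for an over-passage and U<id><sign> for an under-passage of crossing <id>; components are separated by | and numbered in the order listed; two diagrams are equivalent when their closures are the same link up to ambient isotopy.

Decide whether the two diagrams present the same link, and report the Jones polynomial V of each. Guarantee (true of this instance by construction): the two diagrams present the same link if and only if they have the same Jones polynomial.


same link: yes
V(D1) = t^-2 - t^-1 + 1 - t + t^2  [14 crossings, <D> = A^-8 - A^-4 + 1 - A^4 + A^8, w = 0]
D2 (bracket A^-14 - A^-10 + A^-6 - A^-2 + A^2; 14 crossings at w = -2): V = t^-2 - t^-1 + 1 - t + t^2
note: all 2 diagrams share one V(t), hence one class


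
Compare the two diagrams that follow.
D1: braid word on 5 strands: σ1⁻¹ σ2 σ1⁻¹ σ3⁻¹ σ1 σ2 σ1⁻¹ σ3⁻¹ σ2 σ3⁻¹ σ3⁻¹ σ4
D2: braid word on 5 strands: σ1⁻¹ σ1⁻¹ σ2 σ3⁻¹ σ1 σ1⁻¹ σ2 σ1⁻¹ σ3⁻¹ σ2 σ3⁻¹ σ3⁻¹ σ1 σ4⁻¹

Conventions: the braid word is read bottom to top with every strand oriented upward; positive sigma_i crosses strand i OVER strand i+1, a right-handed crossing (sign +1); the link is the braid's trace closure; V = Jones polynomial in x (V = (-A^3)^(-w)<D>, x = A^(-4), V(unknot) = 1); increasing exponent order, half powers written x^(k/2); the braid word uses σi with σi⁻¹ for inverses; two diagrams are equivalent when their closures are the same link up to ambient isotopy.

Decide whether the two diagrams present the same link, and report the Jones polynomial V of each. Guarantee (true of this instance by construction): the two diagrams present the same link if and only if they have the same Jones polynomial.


equivalent: yes
V(D1) = x^-7 - 3x^-6 + 6x^-5 - 9x^-4 + 10x^-3 - 10x^-2 + 9x^-1 - 6 + 4x - x^2  (w -2, c 12, <D> = -A^-14 + 4A^-10 - 6A^-6 + 9A^-2 - 10A^2 + 10A^6 - 9A^10 + 6A^14 - 3A^18 + A^22)
D2 (bracket -A^-20 + 4A^-16 - 6A^-12 + 9A^-8 - 10A^-4 + 10 - 9A^4 + 6A^8 - 3A^12 + A^16; 14 crossings at w = -4): V = x^-7 - 3x^-6 + 6x^-5 - 9x^-4 + 10x^-3 - 10x^-2 + 9x^-1 - 6 + 4x - x^2
why: D2 (14 crossings) and D1 (12) are Markov-related braid presentations


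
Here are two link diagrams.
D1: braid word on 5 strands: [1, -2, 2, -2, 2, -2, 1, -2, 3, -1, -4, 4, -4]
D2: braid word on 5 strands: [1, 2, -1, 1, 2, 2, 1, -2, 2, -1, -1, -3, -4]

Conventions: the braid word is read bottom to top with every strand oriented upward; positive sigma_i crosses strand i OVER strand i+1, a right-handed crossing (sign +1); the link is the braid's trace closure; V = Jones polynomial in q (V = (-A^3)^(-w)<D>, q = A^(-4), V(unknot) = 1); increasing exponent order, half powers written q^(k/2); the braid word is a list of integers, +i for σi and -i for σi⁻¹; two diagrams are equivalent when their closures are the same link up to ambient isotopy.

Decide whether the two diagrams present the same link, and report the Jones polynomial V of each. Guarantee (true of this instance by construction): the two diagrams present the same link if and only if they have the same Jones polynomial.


same link: no
V(D1) = -q^(-5/2) - q^(-1/2)  [13 crossings, <D> = A^-1 + A^7, w = -1]
D2 (bracket -A^-15 + A^-7 + A^-3 + A; 13 crossings at w = +1): V = -q^(1/2) - q^(3/2) - q^(5/2) + q^(9/2)
note: 2 values of V(q) split the 2 diagrams


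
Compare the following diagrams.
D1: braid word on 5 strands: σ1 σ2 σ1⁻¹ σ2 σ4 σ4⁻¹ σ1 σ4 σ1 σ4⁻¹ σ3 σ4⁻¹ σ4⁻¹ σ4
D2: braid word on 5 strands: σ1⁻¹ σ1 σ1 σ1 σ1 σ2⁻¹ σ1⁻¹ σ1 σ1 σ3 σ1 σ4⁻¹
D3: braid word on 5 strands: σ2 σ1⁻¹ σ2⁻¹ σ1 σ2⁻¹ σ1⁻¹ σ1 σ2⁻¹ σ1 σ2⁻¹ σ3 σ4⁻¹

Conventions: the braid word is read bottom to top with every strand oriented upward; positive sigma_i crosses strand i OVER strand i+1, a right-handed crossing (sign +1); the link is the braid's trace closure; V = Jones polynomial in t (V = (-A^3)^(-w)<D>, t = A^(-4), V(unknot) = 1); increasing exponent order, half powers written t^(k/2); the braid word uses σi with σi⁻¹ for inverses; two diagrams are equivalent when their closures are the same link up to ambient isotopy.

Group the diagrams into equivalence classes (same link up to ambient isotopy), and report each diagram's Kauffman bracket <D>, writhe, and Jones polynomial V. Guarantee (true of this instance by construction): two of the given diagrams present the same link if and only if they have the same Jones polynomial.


grouping into links: {D1} | {D2} | {D3}
V(D1) = t - t^2 + 2t^3 - t^4 + t^5 - t^6  (w +4, c 14, <D> = -A^-12 + A^-8 - A^-4 + 2 - A^4 + A^8)
D2 (bracket -A^-16 + A^-12 - A^-8 + A^-4 + A^4; 12 crossings at w = +4): V = t^2 + t^4 - t^5 + t^6 - t^7
D3 (bracket A^-2 + A^6 - A^10; 12 crossings at w = -2): V = -t^-4 + t^-3 + t^-1
why: 3 values of V(t) split the 3 diagrams


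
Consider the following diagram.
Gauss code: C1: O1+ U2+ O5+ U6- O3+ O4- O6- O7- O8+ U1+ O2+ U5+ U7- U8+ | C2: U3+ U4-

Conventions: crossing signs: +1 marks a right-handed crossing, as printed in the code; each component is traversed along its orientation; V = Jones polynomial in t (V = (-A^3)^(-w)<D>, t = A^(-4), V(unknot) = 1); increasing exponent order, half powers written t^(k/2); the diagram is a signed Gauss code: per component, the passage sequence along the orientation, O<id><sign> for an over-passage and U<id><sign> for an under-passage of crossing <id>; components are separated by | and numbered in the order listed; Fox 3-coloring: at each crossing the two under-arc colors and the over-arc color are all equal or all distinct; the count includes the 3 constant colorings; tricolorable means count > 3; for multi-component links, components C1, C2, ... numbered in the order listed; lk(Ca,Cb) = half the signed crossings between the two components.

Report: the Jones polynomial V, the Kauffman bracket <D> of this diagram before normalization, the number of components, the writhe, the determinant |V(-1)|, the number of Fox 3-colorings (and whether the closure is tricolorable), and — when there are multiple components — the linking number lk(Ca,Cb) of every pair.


V = -t^(1/2) - t^(3/2) - t^(5/2) + t^(9/2)
<D> = A^-12 - A^-4 - 1 - A^4 (w = +2)
2 components over 8 crossings, w = +2
lk(C1,C2): 0
27 Fox colorings among 3^8, |V(-1)| = 0: tricolorable
why: the span of V is 4, within the link bound 8 + 2 - 1


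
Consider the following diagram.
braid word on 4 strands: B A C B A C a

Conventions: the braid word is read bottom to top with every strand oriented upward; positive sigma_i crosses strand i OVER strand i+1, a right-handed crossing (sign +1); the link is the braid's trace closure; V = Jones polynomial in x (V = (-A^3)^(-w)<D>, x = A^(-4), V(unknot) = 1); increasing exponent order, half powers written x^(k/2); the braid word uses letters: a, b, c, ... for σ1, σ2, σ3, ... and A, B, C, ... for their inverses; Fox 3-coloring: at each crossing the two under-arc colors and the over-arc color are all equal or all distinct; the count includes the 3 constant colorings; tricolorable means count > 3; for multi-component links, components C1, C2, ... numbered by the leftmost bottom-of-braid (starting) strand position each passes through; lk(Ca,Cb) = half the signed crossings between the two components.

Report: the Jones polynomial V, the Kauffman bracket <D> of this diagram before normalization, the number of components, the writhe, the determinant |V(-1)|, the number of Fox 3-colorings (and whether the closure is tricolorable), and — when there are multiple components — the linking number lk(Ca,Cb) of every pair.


Jones polynomial: V(x) = -x^-4 + x^-3 + x^-1
<D> = -A^-11 - A^-3 + A; writhe -5
components 1, writhe -5 (7 crossings)
3-colorings: 9 of 3^7, det 3 — tricolorable
note: |V(-1)| = 3: so tricolorable, since 3 divides 3


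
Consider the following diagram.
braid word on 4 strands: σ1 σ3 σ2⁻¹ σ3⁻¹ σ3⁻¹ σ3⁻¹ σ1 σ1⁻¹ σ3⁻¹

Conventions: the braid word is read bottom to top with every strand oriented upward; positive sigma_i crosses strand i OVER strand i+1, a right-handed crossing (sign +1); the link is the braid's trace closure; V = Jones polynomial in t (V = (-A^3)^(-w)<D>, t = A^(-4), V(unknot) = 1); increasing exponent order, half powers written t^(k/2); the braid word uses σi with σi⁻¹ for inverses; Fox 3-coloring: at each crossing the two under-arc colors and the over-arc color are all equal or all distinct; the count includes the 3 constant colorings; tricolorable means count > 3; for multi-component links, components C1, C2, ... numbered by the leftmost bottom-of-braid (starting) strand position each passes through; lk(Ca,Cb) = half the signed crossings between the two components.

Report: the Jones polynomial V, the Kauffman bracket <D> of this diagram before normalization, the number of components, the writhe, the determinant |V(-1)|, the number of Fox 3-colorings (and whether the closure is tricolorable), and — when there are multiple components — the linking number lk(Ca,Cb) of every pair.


V(t) = -t^-4 + t^-3 + t^-1
bracket: -A^-5 - A^3 + A^7, w = -3
1 component, writhe -3, over 9 crossings
det 3, colorings 9 of 3^9 — tricolorable
observation: w = -3 (over 9 crossings) is diagram-only; (-A^3)^(3) removes it from V


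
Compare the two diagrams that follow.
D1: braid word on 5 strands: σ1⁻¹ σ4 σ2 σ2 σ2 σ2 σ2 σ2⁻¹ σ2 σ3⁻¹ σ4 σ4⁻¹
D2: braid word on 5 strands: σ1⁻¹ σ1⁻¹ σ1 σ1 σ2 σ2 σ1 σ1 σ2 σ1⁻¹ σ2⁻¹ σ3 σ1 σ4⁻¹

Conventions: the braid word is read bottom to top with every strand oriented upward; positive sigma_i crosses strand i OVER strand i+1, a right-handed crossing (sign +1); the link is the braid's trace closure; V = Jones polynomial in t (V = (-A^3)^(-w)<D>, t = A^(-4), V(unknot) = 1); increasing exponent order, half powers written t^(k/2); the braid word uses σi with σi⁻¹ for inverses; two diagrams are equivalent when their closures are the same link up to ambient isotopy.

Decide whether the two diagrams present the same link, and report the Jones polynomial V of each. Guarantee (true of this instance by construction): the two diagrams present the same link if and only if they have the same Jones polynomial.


equivalent: no
V(D1) = t^2 + t^4 - t^5 + t^6 - t^7  (w +4, c 12, <D> = -A^-16 + A^-12 - A^-8 + A^-4 + A^4)
V(D2) = t - t^2 + 2t^3 - t^4 + t^5 - t^6  [14 crossings, <D> = -A^-12 + A^-8 - A^-4 + 2 - A^4 + A^8, w = +4]
key observation: comparing 2 Jones polynomials yields 2 groups


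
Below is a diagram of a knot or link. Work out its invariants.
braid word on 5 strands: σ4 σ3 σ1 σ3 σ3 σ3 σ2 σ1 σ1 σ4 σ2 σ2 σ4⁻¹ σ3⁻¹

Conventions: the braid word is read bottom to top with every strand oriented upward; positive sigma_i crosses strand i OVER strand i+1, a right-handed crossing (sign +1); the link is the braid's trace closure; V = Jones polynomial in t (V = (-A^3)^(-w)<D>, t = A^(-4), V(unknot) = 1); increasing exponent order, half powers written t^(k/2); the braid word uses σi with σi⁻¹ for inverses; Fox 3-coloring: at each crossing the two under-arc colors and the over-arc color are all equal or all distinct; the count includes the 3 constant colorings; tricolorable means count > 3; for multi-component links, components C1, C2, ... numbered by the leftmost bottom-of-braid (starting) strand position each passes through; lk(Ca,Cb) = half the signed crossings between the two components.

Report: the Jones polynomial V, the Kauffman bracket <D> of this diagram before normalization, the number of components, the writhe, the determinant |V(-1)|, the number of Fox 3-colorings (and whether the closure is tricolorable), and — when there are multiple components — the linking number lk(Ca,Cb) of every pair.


V = t^3 + 2t^5 - 2t^6 + 2t^7 - 3t^8 + 2t^9 - 2t^10 + t^11
<D> = A^-14 - 2A^-10 + 2A^-6 - 3A^-2 + 2A^2 - 2A^6 + 2A^10 + A^18 (w = +10)
1 component over 14 crossings, w = +10
9 Fox colorings among 3^14, |V(-1)| = 15: tricolorable
why: det 15 = |V(-1)|; divisible by 3, so tricolorable


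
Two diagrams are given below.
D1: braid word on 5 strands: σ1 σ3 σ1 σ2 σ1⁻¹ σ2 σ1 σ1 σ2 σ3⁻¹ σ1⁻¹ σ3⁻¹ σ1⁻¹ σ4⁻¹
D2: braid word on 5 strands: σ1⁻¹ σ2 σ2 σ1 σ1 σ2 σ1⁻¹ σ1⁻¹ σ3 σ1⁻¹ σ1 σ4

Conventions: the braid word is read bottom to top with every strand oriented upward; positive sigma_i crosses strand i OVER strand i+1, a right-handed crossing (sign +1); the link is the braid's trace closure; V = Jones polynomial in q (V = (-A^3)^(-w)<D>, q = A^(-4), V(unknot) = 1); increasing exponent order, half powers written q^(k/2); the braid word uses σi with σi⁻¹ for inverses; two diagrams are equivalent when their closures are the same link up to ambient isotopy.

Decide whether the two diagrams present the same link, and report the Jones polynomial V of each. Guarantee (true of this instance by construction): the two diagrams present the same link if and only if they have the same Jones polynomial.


equivalent: no
D1 (bracket -A^-18 + A^-14 - A^-10 + 2A^-6 - A^-2 + A^2; 14 crossings at w = +2): V = q - q^2 + 2q^3 - q^4 + q^5 - q^6
V(D2) = -q^-1 + 2 - q + 2q^2 - q^3 + q^4 - q^5  [12 crossings, <D> = -A^-8 + A^-4 - 1 + 2A^4 - A^8 + 2A^12 - A^16, w = +4]
observation: V(q) takes 2 values over 2 diagrams, fixing the grouping


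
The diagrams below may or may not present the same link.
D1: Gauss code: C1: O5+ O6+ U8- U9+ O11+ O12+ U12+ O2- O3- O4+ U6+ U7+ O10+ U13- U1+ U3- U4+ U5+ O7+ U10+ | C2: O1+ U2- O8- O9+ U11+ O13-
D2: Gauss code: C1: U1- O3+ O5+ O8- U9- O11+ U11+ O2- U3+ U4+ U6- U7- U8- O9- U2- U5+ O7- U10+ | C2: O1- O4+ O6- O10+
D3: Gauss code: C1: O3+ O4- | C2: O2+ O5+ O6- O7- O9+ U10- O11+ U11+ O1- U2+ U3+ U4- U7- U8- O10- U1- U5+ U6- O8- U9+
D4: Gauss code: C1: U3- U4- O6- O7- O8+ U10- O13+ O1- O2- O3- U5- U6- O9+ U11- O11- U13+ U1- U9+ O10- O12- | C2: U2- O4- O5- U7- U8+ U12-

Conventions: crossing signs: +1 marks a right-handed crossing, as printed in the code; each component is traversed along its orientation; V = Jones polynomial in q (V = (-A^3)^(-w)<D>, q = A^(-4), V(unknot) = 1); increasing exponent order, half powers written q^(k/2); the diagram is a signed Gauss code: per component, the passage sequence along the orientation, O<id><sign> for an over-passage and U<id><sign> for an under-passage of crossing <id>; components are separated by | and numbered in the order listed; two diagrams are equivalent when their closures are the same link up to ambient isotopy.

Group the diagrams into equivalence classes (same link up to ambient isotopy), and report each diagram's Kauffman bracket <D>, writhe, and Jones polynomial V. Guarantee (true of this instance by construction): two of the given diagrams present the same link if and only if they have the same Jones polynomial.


equivalence classes: {D1} | {D2, D3} | {D4}
D1 (bracket -A^-3 + A^5 + A^9 + A^13; 13 crossings at w = +5): V = -q^(1/2) - q^(3/2) - q^(5/2) + q^(9/2)
D2 (bracket A^-1 + A^3 + A^7 - A^15; 11 crossings at w = -1): V = q^(-9/2) - q^(-5/2) - q^(-3/2) - q^(-1/2)
D3 (bracket A^-1 + A^3 + A^7 - A^15; 11 crossings at w = -1): V = q^(-9/2) - q^(-5/2) - q^(-3/2) - q^(-1/2)
D4 (bracket A^-11 + A^-3 + A^5 - A^9; 13 crossings at w = -7): V = q^(-15/2) - q^(-13/2) - q^(-9/2) - q^(-5/2)
observation: 3 classes among 4 diagrams; unequal V(q) rules out equality


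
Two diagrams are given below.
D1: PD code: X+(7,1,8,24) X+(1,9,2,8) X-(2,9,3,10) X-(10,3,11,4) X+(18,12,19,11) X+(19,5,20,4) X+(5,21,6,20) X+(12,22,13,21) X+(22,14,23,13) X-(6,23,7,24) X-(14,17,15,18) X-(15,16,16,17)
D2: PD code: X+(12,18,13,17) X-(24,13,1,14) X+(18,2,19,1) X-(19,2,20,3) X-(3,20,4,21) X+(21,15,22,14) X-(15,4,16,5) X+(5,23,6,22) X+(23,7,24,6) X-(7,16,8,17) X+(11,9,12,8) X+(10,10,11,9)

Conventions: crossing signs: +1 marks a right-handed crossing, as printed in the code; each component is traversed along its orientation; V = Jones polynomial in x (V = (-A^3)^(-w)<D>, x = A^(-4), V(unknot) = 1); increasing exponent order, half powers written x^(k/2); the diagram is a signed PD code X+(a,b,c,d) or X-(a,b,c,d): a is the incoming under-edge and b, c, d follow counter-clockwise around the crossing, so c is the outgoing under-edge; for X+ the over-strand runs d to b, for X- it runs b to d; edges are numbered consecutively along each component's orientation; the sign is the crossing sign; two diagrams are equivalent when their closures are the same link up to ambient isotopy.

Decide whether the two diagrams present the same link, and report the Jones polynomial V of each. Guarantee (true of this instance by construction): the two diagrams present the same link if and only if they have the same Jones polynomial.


equivalent: no
D1 (bracket -A^-18 + A^-14 - A^-10 + 2A^-6 - A^-2 + A^2; 12 crossings at w = +2): V = x - x^2 + 2x^3 - x^4 + x^5 - x^6
V(D2) = x^-2 - x^-1 + 1 - x + x^2  (w +2, c 12, <D> = A^-2 - A^2 + A^6 - A^10 + A^14)
key observation: comparing 2 Jones polynomials yields 2 groups


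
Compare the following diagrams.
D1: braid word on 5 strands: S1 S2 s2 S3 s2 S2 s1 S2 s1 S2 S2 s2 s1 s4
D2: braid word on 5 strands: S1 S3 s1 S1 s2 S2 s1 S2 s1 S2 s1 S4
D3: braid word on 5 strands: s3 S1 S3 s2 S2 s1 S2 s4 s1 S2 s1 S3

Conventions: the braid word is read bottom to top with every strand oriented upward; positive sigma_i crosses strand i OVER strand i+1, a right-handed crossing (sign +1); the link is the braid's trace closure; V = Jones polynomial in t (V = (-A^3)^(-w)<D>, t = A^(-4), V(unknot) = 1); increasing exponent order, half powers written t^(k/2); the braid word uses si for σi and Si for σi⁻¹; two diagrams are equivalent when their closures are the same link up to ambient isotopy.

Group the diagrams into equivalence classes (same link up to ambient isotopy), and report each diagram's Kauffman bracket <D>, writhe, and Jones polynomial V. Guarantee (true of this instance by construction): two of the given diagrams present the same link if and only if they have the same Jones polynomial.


equivalence classes: {D1, D2, D3}
D1 (bracket A^-8 - A^-4 + 1 - A^4 + A^8; 14 crossings at w = 0): V = t^-2 - t^-1 + 1 - t + t^2
V(D2) = t^-2 - t^-1 + 1 - t + t^2  [12 crossings, <D> = A^-14 - A^-10 + A^-6 - A^-2 + A^2, w = -2]
V(D3) = t^-2 - t^-1 + 1 - t + t^2  (w 0, c 12, <D> = A^-8 - A^-4 + 1 - A^4 + A^8)
observation: all 3 diagrams share one V(t), hence one class


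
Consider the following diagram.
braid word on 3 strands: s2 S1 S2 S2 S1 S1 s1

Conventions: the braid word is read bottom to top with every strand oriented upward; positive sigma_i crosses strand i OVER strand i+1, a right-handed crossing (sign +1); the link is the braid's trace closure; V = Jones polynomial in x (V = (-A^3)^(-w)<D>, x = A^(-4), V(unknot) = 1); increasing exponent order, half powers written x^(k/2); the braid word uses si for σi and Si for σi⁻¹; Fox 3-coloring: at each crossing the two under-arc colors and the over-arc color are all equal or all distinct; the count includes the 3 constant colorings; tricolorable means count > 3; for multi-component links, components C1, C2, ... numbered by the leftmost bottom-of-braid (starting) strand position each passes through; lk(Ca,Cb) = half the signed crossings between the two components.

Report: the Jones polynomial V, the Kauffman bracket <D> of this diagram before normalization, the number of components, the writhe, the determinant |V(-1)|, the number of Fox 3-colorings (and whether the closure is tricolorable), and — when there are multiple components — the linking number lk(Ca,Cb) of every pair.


V(x) = -x^(-9/2) - x^(-5/2) + x^(-3/2) - x^(-1/2)
bracket: A^-7 - A^-3 + A + A^9, w = -3
2 components, writhe -3, over 7 crossings
lk(C1,C2) = -2
det 4, colorings 3 of 3^7 — not tricolorable
observation: the 1 component pair carries total linking -2


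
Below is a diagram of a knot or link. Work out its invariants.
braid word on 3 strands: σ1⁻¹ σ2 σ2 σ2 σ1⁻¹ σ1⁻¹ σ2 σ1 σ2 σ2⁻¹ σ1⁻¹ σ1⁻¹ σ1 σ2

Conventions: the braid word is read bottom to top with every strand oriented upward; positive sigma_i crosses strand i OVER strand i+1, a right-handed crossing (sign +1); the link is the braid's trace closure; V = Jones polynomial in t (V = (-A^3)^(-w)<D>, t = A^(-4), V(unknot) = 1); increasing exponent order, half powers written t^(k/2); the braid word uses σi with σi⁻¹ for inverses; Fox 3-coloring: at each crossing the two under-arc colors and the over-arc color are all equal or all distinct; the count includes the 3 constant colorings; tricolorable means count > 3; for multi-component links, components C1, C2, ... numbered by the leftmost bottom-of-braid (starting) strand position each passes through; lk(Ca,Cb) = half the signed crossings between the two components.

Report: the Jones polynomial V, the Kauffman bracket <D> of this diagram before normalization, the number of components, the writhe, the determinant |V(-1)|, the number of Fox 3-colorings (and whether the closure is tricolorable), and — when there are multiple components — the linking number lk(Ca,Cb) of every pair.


V = -t^-2 + 2t^-1 - 3 + 5t - 4t^2 + 5t^3 - 4t^4 + 2t^5 - t^6
<D> = -A^-18 + 2A^-14 - 4A^-10 + 5A^-6 - 4A^-2 + 5A^2 - 3A^6 + 2A^10 - A^14 (w = +2)
1 component over 14 crossings, w = +2
9 Fox colorings among 3^14, |V(-1)| = 27: tricolorable
why: V spans 8 powers of t: at least 8 crossings in any diagram


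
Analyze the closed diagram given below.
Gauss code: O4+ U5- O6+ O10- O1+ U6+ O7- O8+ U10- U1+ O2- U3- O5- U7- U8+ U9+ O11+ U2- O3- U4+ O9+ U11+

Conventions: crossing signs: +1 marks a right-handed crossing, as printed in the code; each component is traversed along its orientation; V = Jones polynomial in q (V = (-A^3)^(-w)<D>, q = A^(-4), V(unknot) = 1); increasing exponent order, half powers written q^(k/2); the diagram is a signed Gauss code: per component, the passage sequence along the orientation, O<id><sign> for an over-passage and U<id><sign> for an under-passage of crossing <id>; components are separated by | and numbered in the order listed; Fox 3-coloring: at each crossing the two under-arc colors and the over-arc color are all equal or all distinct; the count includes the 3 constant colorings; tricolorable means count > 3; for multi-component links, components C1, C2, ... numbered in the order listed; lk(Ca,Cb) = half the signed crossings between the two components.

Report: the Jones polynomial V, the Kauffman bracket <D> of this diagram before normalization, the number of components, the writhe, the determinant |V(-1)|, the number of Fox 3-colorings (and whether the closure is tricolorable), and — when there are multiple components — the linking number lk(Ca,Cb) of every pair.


V(q) = -q^-3 + 2q^-2 - 2q^-1 + 3 - 2q + 2q^2 - q^3
bracket: A^-9 - 2A^-5 + 2A^-1 - 3A^3 + 2A^7 - 2A^11 + A^15, w = +1
1 component, writhe +1, over 11 crossings
det 13, colorings 3 of 3^11 — not tricolorable
observation: det 13 = |V(-1)|; not divisible by 3, so not tricolorable


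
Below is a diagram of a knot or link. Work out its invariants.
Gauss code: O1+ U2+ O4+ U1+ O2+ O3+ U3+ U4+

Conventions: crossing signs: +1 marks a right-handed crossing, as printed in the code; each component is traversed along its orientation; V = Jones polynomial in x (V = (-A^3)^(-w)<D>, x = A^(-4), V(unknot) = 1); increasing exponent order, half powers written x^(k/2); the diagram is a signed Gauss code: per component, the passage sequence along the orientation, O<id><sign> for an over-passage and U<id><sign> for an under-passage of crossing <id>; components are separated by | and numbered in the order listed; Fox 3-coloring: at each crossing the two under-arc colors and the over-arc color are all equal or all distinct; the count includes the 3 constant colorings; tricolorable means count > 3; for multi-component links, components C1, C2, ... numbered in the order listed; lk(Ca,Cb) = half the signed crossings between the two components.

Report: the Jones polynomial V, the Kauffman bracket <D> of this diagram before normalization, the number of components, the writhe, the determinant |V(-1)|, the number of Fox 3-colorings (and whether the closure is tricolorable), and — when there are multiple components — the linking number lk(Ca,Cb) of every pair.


V(x) = x + x^3 - x^4
bracket: -A^-4 + 1 + A^8, w = +4
1 component, writhe +4, over 4 crossings
det 3, colorings 9 of 3^4 — tricolorable
observation: w = +4 shifts under R1 moves; the (-A^3)^(-4) factor cancels that in V


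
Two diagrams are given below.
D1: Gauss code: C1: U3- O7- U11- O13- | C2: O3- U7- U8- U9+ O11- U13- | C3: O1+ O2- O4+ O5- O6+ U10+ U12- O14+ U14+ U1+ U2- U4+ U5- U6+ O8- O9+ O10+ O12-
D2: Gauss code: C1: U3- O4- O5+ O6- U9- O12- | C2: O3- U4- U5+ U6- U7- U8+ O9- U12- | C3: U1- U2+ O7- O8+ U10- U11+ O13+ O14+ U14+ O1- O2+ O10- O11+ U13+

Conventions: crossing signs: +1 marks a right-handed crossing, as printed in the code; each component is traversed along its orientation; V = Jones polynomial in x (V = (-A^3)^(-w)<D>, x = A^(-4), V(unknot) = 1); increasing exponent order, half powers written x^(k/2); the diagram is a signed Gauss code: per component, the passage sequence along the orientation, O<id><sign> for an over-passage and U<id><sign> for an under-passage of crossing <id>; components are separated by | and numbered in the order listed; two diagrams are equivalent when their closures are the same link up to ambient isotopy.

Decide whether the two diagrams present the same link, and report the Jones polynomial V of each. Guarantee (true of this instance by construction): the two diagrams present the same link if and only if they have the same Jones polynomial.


same link: yes
V(D1) = x^-6 + x^-3 + x^-2 + x^-1  [14 crossings, <D> = A^-2 + A^2 + A^6 + A^18, w = -2]
V(D2) = x^-6 + x^-3 + x^-2 + x^-1  [14 crossings, <D> = A^-2 + A^2 + A^6 + A^18, w = -2]
insight: one V(x) for all 2 diagrams — one class (guaranteed)


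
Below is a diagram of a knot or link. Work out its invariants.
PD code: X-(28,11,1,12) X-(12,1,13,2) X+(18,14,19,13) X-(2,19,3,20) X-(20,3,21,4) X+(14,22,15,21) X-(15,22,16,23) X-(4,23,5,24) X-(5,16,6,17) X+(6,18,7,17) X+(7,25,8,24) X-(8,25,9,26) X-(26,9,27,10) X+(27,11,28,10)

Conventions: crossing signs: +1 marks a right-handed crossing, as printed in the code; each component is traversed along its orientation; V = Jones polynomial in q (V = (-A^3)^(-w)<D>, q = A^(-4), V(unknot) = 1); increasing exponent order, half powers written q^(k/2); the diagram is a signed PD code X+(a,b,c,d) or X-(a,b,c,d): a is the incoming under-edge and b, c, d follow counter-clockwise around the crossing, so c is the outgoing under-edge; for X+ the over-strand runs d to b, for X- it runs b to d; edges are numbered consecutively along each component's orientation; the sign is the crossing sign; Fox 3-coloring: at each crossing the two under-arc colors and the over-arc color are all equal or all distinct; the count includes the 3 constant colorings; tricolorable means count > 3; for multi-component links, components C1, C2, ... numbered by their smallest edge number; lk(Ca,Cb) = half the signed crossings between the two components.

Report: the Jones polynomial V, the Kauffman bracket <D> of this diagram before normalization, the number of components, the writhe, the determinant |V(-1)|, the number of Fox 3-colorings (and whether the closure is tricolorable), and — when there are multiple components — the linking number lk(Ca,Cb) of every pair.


Jones polynomial: V(q) = -q^-7 + q^-6 - q^-5 + q^-4 + q^-2
<D> = A^-4 + A^4 - A^8 + A^12 - A^16; writhe -4
components 1, writhe -4 (14 crossings)
3-colorings: 3 of 3^14, det 5 — not tricolorable
note: w = -4 shifts under R1 moves; the (-A^3)^(4) factor cancels that in V


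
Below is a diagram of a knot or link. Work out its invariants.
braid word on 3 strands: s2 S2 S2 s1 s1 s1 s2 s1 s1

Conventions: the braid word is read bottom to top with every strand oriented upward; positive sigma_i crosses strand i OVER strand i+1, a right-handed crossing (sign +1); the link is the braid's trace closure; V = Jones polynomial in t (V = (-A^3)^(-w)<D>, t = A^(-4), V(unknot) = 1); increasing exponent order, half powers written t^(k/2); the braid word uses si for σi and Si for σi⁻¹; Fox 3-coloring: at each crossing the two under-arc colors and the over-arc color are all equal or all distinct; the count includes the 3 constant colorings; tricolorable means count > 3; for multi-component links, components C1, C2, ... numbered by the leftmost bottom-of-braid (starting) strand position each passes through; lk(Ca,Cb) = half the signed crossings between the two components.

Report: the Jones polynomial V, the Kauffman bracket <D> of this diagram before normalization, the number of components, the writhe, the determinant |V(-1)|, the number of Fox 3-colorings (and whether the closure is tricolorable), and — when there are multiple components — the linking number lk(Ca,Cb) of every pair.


V = -t^(3/2) - 2t^(7/2) + t^(9/2) - t^(11/2) + t^(13/2)
<D> = -A^-11 + A^-7 - A^-3 + 2A + A^9 (w = +5)
2 components over 9 crossings, w = +5
lk(C1,C2): +1
9 Fox colorings among 3^9, |V(-1)| = 6: tricolorable
why: span 5 respects span(V) <= c + mu - 1 = 10 for this 2-component diagram


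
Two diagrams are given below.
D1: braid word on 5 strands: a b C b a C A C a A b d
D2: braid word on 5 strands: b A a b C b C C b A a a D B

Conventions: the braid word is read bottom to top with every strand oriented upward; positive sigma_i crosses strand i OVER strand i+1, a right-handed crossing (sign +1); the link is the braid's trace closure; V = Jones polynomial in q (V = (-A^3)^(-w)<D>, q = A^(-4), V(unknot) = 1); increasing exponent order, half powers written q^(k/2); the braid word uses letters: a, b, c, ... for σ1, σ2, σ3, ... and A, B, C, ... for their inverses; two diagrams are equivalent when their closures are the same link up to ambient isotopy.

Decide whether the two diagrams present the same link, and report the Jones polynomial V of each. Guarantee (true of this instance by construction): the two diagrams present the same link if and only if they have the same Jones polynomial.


equivalent: yes
D1 (bracket -A^-6 + 2A^-2 - 2A^2 + 3A^6 - 2A^10 + 2A^14 - A^18; 12 crossings at w = +2): V = -q^-3 + 2q^-2 - 2q^-1 + 3 - 2q + 2q^2 - q^3
D2 (bracket -A^-12 + 2A^-8 - 2A^-4 + 3 - 2A^4 + 2A^8 - A^12; 14 crossings at w = 0): V = -q^-3 + 2q^-2 - 2q^-1 + 3 - 2q + 2q^2 - q^3
key observation: one V(q) for all 2 diagrams — one class (guaranteed)


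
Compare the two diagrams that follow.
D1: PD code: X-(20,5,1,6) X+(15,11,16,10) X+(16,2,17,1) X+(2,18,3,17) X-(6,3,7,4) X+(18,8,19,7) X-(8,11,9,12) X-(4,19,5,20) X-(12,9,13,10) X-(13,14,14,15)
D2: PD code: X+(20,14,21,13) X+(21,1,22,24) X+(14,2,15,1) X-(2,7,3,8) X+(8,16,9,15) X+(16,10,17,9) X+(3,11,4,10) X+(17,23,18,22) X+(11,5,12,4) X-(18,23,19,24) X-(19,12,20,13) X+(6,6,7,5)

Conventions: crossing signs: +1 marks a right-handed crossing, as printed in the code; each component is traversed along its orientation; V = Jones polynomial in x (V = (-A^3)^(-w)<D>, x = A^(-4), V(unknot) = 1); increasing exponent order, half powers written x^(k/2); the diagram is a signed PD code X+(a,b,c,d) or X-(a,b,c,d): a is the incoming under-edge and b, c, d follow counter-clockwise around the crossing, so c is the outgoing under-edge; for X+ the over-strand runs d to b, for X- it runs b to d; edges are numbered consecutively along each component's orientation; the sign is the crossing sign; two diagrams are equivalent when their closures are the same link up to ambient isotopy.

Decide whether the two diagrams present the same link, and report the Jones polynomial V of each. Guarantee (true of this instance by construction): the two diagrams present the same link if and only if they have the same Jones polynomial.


same link: no
V(D1) = -x^-3 + 2x^-2 - 2x^-1 + 3 - 2x + 2x^2 - x^3  [10 crossings, <D> = -A^-18 + 2A^-14 - 2A^-10 + 3A^-6 - 2A^-2 + 2A^2 - A^6, w = -2]
D2 (bracket -A^-6 + A^-2 - A^2 + 2A^6 - A^10 + A^14; 12 crossings at w = +6): V = x - x^2 + 2x^3 - x^4 + x^5 - x^6
note: V(x) takes 2 values over 2 diagrams, fixing the grouping


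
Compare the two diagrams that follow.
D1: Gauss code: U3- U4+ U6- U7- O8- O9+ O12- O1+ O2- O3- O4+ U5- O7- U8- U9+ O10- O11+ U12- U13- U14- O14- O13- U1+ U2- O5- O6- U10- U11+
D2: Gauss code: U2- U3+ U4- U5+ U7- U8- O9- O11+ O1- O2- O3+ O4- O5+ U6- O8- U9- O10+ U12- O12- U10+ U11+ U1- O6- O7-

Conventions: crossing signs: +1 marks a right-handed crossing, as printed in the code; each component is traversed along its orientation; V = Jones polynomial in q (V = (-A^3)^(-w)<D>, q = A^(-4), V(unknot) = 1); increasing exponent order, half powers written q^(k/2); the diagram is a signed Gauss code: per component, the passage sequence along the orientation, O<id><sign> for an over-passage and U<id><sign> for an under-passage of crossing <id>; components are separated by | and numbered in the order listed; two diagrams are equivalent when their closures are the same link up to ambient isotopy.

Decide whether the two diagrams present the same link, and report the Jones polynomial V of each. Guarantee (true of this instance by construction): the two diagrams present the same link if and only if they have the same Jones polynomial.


same link: yes
V(D1) = -q^-4 + q^-3 + q^-1  [14 crossings, <D> = A^-14 + A^-6 - A^-2, w = -6]
V(D2) = -q^-4 + q^-3 + q^-1  [12 crossings, <D> = A^-8 + 1 - A^4, w = -4]
insight: Reidemeister moves carry D1 (14 crossings) to D2 (12)


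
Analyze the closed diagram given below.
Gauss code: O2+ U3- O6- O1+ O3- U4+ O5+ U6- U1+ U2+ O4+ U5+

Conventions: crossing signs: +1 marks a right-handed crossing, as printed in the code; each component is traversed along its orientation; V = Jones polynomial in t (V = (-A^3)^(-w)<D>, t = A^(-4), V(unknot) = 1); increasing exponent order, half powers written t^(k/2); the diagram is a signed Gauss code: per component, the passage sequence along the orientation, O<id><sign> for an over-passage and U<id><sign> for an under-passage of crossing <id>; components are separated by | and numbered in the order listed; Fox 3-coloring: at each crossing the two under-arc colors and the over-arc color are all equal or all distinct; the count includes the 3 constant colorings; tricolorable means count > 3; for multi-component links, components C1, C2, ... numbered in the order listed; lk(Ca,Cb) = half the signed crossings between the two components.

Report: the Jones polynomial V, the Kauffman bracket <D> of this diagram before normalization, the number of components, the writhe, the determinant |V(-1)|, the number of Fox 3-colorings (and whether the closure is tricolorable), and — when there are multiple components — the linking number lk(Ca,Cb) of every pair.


V(t) = t + t^3 - t^4
bracket: -A^-10 + A^-6 + A^2, w = +2
1 component, writhe +2, over 6 crossings
det 3, colorings 9 of 3^6 — tricolorable
observation: V spans 3 powers of t: at least 3 crossings in any diagram


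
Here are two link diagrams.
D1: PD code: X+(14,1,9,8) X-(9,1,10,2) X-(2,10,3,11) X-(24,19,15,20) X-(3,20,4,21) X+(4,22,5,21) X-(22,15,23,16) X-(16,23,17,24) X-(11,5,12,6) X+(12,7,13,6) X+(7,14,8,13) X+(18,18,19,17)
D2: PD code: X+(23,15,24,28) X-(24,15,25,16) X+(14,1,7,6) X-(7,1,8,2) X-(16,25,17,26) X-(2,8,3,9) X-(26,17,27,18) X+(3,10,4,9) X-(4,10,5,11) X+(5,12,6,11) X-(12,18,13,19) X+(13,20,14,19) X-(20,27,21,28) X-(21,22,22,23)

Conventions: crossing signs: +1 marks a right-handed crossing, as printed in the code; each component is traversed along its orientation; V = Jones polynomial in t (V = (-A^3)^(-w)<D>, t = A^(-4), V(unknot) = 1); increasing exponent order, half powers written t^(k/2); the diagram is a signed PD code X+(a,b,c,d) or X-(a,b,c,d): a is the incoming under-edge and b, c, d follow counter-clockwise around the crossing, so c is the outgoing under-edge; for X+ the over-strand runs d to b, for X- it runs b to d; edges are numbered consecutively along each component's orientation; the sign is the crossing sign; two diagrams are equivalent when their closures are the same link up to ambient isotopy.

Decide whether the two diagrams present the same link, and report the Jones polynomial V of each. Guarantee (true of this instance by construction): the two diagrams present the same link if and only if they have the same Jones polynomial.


equivalent: yes
V(D1) = -t^-5 - t^-4 + t^-3 + 2t^-2 + 2t^-1 + 1  (w -2, c 12, <D> = A^-6 + 2A^-2 + 2A^2 + A^6 - A^10 - A^14)
D2 (bracket A^-12 + 2A^-8 + 2A^-4 + 1 - A^4 - A^8; 14 crossings at w = -4): V = -t^-5 - t^-4 + t^-3 + 2t^-2 + 2t^-1 + 1
why: Reidemeister moves carry D1 (12 crossings) to D2 (14)


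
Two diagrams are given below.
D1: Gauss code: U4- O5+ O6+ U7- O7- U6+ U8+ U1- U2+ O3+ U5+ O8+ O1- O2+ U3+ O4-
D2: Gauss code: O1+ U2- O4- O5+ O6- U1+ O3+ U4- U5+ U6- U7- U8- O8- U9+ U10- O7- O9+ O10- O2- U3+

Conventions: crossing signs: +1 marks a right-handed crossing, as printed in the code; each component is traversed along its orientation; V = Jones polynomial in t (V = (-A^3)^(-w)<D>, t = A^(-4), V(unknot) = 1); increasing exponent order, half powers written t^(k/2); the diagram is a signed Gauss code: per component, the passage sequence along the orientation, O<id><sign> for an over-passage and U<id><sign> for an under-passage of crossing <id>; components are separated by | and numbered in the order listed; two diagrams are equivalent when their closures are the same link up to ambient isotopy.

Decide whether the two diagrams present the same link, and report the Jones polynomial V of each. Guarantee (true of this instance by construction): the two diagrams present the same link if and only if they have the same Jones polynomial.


same link: no
V(D1) = t + t^3 - t^4  [8 crossings, <D> = -A^-10 + A^-6 + A^2, w = +2]
V(D2) = t^-2 - t^-1 + 1 - t + t^2  [10 crossings, <D> = A^-14 - A^-10 + A^-6 - A^-2 + A^2, w = -2]
insight: comparing 2 Jones polynomials yields 2 groups


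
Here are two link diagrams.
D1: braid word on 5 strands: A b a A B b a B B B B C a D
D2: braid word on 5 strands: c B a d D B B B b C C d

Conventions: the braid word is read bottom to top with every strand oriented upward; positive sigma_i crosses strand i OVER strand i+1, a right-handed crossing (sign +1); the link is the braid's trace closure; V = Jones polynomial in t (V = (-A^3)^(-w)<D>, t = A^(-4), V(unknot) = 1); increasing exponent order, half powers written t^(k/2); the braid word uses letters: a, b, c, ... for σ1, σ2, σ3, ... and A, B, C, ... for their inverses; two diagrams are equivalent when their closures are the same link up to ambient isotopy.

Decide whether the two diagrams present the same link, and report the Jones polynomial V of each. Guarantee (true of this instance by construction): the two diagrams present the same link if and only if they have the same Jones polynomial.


equivalent: yes
D1 (bracket A^-8 + 1 - A^4; 14 crossings at w = -4): V = -t^-4 + t^-3 + t^-1
V(D2) = -t^-4 + t^-3 + t^-1  (w -2, c 12, <D> = A^-2 + A^6 - A^10)
key observation: from 14 to 12 crossings by R-moves: one link, two diagrams


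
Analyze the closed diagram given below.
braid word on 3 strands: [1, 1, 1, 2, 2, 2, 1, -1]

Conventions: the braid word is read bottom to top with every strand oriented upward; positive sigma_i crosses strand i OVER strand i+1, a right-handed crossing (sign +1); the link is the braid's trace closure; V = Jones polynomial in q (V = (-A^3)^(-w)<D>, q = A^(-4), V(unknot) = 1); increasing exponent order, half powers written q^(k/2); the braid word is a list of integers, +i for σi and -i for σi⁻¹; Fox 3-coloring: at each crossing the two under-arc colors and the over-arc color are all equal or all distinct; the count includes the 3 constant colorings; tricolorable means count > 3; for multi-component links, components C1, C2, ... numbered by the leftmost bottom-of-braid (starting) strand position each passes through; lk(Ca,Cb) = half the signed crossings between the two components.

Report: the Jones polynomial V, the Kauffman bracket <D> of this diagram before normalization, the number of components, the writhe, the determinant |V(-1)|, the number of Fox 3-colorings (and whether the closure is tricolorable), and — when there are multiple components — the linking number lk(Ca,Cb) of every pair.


V(q) = q^2 + 2q^4 - 2q^5 + q^6 - 2q^7 + q^8
bracket: A^-14 - 2A^-10 + A^-6 - 2A^-2 + 2A^2 + A^10, w = +6
1 component, writhe +6, over 8 crossings
det 9, colorings 27 of 3^8 — tricolorable
observation: w = +6 shifts under R1 moves; the (-A^3)^(-6) factor cancels that in V
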